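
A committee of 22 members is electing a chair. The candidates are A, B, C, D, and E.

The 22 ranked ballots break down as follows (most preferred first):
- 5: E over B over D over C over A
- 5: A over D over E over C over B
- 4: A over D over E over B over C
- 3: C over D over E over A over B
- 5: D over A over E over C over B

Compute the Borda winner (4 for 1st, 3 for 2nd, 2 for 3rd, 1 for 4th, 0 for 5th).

D

A: 5×0 + 5×4 + 4×4 + 3×1 + 5×3 = 54
B: 5×3 + 5×0 + 4×1 + 3×0 + 5×0 = 19
C: 5×1 + 5×1 + 4×0 + 3×4 + 5×1 = 27
D: 5×2 + 5×3 + 4×3 + 3×3 + 5×4 = 66
E: 5×4 + 5×2 + 4×2 + 3×2 + 5×2 = 54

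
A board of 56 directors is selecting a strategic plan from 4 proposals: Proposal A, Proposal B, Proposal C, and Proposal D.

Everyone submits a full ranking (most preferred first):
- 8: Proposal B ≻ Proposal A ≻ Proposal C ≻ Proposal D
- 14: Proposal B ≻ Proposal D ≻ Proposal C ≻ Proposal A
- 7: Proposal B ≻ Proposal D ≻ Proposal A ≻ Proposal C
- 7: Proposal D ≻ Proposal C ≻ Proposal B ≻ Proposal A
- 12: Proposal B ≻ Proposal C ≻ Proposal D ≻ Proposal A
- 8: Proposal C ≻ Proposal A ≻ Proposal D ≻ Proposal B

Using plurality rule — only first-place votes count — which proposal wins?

First-place votes: Proposal A 0, Proposal B 41, Proposal C 8, Proposal D 7.

Proposal B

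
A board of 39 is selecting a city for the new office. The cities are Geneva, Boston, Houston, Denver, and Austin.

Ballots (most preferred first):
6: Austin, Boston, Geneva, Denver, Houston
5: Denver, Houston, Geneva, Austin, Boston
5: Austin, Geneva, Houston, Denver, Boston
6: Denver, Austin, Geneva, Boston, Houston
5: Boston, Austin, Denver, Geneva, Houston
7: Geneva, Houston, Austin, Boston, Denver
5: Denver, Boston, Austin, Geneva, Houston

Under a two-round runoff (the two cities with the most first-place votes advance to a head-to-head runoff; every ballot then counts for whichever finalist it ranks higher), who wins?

Round 1 first-place votes: Geneva 7, Boston 5, Houston 0, Denver 16, Austin 11. Denver and Austin advance.
Runoff: Denver is ranked above Austin on 16 ballots, Austin above Denver on 23.

Austin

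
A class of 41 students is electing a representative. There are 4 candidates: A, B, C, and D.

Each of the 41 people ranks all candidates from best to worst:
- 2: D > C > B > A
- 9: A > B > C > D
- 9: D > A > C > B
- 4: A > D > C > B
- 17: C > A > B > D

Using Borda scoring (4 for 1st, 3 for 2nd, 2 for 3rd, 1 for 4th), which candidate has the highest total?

A: 2×1 + 9×4 + 9×3 + 4×4 + 17×3 = 132
B: 2×2 + 9×3 + 9×1 + 4×1 + 17×2 = 78
C: 2×3 + 9×2 + 9×2 + 4×2 + 17×4 = 118
D: 2×4 + 9×1 + 9×4 + 4×3 + 17×1 = 82

A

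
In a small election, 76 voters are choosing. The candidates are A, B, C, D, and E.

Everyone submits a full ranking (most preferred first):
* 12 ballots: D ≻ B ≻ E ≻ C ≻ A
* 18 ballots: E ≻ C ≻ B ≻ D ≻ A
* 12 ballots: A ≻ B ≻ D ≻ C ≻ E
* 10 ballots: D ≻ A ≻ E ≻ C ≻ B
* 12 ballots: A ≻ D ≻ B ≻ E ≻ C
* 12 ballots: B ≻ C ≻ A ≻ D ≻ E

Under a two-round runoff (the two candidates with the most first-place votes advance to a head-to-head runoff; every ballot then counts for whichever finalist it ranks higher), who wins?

Round 1 first-place votes: A 24, B 12, C 0, D 22, E 18. A and D advance.
Runoff: A is ranked above D on 36 ballots, D above A on 40.

D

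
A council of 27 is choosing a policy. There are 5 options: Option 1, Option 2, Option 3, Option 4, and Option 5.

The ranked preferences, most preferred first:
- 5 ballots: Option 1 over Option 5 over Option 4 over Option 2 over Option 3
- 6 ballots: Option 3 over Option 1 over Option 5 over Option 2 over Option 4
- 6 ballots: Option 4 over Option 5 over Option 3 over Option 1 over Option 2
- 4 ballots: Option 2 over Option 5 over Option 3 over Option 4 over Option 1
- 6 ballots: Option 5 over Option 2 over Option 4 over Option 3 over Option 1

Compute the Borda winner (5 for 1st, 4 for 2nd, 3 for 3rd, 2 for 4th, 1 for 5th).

Option 5

Option 1: 5×5 + 6×4 + 6×2 + 4×1 + 6×1 = 71
Option 2: 5×2 + 6×2 + 6×1 + 4×5 + 6×4 = 72
Option 3: 5×1 + 6×5 + 6×3 + 4×3 + 6×2 = 77
Option 4: 5×3 + 6×1 + 6×5 + 4×2 + 6×3 = 77
Option 5: 5×4 + 6×3 + 6×4 + 4×4 + 6×5 = 108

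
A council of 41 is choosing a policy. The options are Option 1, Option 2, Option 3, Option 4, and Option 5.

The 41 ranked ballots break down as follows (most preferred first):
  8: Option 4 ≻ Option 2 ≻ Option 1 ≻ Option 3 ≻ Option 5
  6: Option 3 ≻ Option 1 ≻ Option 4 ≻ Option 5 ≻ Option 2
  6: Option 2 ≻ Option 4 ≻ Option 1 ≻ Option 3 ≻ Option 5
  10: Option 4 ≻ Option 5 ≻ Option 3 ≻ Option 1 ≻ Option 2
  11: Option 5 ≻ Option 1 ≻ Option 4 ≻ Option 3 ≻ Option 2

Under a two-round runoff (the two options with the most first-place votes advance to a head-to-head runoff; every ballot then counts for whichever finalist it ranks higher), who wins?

Round 1 first-place votes: Option 1 0, Option 2 6, Option 3 6, Option 4 18, Option 5 11. Option 4 and Option 5 advance.
Runoff: Option 4 is ranked above Option 5 on 30 ballots, Option 5 above Option 4 on 11.

Option 4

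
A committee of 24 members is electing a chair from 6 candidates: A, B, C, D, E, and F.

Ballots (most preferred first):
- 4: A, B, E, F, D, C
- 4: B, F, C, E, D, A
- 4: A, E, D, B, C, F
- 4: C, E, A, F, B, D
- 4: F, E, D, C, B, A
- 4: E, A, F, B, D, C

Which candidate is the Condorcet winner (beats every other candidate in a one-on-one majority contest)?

E

E vs A: 16–8
E vs B: 16–8
E vs C: 16–8
E vs D: 24–0
E vs F: 16–8
E beats every other candidate.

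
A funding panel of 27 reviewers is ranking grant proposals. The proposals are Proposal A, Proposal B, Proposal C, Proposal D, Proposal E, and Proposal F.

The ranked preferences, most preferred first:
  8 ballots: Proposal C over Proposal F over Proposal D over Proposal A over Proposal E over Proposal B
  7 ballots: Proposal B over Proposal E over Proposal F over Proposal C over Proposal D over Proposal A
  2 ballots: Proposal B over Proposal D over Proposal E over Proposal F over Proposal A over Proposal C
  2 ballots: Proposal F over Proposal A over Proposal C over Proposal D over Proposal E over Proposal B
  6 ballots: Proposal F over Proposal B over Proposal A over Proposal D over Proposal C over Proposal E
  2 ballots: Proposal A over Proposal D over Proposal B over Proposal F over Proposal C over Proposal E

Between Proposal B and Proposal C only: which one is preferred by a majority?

Proposal B

Proposal B is ranked above Proposal C on 17 ballots; Proposal C above Proposal B on 10.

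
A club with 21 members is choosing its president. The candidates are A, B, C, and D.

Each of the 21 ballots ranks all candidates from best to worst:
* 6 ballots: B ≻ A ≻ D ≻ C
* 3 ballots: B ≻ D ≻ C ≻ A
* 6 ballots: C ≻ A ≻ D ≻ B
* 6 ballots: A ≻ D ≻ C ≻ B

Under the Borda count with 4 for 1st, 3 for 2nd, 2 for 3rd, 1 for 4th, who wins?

A

A: 6×3 + 3×1 + 6×3 + 6×4 = 63
B: 6×4 + 3×4 + 6×1 + 6×1 = 48
C: 6×1 + 3×2 + 6×4 + 6×2 = 48
D: 6×2 + 3×3 + 6×2 + 6×3 = 51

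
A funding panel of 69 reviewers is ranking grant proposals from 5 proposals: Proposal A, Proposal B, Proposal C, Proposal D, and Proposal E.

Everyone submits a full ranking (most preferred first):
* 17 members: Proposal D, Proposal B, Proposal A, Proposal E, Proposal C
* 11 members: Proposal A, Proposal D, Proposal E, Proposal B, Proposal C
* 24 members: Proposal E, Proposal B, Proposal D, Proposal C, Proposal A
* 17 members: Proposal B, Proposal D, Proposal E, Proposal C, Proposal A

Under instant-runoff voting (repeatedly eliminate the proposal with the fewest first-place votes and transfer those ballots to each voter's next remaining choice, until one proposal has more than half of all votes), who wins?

Round 1: Proposal A 11, Proposal B 17, Proposal C 0, Proposal D 17, Proposal E 24. Proposal C eliminated.
Round 2: Proposal A 11, Proposal B 17, Proposal D 17, Proposal E 24. Proposal A eliminated.
Round 3: Proposal B 17, Proposal D 28, Proposal E 24. Proposal B eliminated.
Round 4: Proposal D 45, Proposal E 24. Proposal D has a majority (≥35).

Proposal D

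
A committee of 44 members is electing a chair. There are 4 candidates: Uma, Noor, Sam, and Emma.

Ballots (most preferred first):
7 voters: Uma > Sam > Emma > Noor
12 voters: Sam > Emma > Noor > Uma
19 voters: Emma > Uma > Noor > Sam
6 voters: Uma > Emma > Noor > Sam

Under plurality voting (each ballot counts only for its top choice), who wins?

First-place votes: Uma 13, Noor 0, Sam 12, Emma 19.

Emma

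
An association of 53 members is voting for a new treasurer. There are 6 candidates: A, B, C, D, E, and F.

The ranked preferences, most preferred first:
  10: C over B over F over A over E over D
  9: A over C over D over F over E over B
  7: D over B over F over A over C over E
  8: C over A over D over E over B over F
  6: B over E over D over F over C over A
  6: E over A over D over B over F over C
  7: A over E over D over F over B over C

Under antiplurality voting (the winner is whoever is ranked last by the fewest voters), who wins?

Last-place votes: A 6, B 9, C 13, D 10, E 7, F 8.

A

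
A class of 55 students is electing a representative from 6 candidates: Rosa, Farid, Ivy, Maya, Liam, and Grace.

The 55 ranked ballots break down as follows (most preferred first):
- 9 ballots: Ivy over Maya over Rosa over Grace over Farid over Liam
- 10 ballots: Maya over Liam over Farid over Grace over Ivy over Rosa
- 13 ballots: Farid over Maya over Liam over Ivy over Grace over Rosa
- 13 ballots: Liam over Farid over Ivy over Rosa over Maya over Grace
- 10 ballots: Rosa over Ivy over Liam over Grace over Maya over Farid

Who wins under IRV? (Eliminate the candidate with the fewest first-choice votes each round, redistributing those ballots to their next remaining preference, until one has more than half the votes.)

Maya

Round 1: Rosa 10, Farid 13, Ivy 9, Maya 10, Liam 13, Grace 0. Grace eliminated.
Round 2: Rosa 10, Farid 13, Ivy 9, Maya 10, Liam 13. Ivy eliminated.
Round 3: Rosa 10, Farid 13, Maya 19, Liam 13. Rosa eliminated.
Round 4: Farid 13, Maya 19, Liam 23. Farid eliminated.
Round 5: Maya 32, Liam 23. Maya has a majority (≥28).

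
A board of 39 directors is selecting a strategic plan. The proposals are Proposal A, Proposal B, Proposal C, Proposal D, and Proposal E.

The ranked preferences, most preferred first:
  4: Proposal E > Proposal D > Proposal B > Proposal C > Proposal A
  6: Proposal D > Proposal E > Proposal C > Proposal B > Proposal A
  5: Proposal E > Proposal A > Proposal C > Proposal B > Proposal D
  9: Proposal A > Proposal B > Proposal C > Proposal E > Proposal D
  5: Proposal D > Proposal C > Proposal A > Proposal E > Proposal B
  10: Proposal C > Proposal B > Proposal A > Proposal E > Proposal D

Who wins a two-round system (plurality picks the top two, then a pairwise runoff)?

Proposal C

Round 1 first-place votes: Proposal A 9, Proposal B 0, Proposal C 10, Proposal D 11, Proposal E 9. Proposal D and Proposal C advance.
Runoff: Proposal D is ranked above Proposal C on 15 ballots, Proposal C above Proposal D on 24.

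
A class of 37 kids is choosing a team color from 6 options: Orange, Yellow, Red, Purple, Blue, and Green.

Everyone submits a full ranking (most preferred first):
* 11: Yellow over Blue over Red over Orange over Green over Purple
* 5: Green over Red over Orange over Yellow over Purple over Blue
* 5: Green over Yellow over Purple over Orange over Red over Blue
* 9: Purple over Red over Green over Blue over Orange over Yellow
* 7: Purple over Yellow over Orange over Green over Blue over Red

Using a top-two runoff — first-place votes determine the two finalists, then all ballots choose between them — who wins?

Yellow

Round 1 first-place votes: Orange 0, Yellow 11, Red 0, Purple 16, Blue 0, Green 10. Purple and Yellow advance.
Runoff: Purple is ranked above Yellow on 16 ballots, Yellow above Purple on 21.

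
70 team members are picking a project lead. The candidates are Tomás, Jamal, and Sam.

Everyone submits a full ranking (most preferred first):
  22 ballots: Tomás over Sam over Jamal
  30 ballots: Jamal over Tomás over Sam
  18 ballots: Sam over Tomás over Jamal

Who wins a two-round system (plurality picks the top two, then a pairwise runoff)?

Tomás

Round 1 first-place votes: Tomás 22, Jamal 30, Sam 18. Jamal and Tomás advance.
Runoff: Jamal is ranked above Tomás on 30 ballots, Tomás above Jamal on 40.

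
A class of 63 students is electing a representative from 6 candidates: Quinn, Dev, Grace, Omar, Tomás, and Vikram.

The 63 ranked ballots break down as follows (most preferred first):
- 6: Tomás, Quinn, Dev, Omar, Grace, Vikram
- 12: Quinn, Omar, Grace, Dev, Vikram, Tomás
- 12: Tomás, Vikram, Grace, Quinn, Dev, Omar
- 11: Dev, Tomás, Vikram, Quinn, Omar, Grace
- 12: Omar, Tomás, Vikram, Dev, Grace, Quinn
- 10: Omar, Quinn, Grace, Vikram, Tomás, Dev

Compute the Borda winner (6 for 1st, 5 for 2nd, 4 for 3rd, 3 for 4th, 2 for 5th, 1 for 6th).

Quinn: 6×5 + 12×6 + 12×3 + 11×3 + 12×1 + 10×5 = 233
Dev: 6×4 + 12×3 + 12×2 + 11×6 + 12×3 + 10×1 = 196
Grace: 6×2 + 12×4 + 12×4 + 11×1 + 12×2 + 10×4 = 183
Omar: 6×3 + 12×5 + 12×1 + 11×2 + 12×6 + 10×6 = 244
Tomás: 6×6 + 12×1 + 12×6 + 11×5 + 12×5 + 10×2 = 255
Vikram: 6×1 + 12×2 + 12×5 + 11×4 + 12×4 + 10×3 = 212

Tomás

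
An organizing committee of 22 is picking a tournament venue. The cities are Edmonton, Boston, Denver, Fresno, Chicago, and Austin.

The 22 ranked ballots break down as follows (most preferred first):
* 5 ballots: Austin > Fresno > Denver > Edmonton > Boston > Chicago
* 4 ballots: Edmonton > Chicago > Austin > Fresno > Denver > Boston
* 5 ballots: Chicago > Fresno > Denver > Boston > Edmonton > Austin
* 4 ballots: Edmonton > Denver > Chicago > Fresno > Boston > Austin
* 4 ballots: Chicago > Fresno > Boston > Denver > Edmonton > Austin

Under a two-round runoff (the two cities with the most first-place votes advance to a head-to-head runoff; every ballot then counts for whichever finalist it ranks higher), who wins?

Round 1 first-place votes: Edmonton 8, Boston 0, Denver 0, Fresno 0, Chicago 9, Austin 5. Chicago and Edmonton advance.
Runoff: Chicago is ranked above Edmonton on 9 ballots, Edmonton above Chicago on 13.

Edmonton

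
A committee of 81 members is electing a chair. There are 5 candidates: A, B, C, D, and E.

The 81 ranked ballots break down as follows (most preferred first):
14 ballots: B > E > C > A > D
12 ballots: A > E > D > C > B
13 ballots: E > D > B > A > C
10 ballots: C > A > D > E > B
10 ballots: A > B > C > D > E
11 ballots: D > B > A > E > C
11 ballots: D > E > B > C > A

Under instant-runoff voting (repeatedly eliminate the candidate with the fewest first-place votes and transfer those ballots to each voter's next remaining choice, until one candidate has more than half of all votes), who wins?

A

Round 1: A 22, B 14, C 10, D 22, E 13. C eliminated.
Round 2: A 32, B 14, D 22, E 13. E eliminated.
Round 3: A 32, B 14, D 35. B eliminated.
Round 4: A 46, D 35. A has a majority (≥41).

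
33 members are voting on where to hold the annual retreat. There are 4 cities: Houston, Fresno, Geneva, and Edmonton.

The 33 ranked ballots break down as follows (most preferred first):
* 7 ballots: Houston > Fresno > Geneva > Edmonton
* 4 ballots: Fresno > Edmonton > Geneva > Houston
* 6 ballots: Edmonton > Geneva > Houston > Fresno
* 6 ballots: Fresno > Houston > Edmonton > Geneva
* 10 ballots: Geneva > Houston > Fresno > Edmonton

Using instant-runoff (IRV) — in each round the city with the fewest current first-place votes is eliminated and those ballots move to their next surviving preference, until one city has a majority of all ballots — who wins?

Fresno

Round 1: Houston 7, Fresno 10, Geneva 10, Edmonton 6. Edmonton eliminated.
Round 2: Houston 7, Fresno 10, Geneva 16. Houston eliminated.
Round 3: Fresno 17, Geneva 16. Fresno has a majority (≥17).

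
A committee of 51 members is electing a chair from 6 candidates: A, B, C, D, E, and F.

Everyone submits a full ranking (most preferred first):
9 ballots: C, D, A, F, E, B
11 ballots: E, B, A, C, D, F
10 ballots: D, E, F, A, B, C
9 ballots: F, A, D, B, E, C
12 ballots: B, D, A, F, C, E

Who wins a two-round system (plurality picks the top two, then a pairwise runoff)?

E

Round 1 first-place votes: A 0, B 12, C 9, D 10, E 11, F 9. B and E advance.
Runoff: B is ranked above E on 21 ballots, E above B on 30.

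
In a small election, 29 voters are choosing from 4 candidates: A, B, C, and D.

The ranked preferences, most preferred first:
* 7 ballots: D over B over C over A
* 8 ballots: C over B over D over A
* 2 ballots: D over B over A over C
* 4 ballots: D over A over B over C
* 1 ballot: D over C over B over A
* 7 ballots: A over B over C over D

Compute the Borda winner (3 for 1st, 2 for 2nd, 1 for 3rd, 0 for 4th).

B

A: 7×0 + 8×0 + 2×1 + 4×2 + 1×0 + 7×3 = 31
B: 7×2 + 8×2 + 2×2 + 4×1 + 1×1 + 7×2 = 53
C: 7×1 + 8×3 + 2×0 + 4×0 + 1×2 + 7×1 = 40
D: 7×3 + 8×1 + 2×3 + 4×3 + 1×3 + 7×0 = 50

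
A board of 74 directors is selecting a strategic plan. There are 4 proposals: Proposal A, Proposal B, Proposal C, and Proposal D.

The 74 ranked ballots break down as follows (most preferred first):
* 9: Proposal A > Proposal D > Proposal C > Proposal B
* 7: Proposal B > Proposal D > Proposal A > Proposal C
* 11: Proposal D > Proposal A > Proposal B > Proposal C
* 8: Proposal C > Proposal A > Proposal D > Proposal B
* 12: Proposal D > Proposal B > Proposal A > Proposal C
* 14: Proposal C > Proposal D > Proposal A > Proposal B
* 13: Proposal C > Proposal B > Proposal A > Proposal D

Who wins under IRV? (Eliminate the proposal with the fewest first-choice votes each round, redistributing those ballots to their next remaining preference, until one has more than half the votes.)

Proposal D

Round 1: Proposal A 9, Proposal B 7, Proposal C 35, Proposal D 23. Proposal B eliminated.
Round 2: Proposal A 9, Proposal C 35, Proposal D 30. Proposal A eliminated.
Round 3: Proposal C 35, Proposal D 39. Proposal D has a majority (≥38).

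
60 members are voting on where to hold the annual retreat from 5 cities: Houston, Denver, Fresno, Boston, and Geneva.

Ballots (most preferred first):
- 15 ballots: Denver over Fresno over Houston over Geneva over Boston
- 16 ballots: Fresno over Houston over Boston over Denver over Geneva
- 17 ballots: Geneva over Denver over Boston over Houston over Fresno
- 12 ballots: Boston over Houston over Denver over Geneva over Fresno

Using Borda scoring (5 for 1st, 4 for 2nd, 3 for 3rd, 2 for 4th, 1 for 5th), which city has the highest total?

Denver

Houston: 15×3 + 16×4 + 17×2 + 12×4 = 191
Denver: 15×5 + 16×2 + 17×4 + 12×3 = 211
Fresno: 15×4 + 16×5 + 17×1 + 12×1 = 169
Boston: 15×1 + 16×3 + 17×3 + 12×5 = 174
Geneva: 15×2 + 16×1 + 17×5 + 12×2 = 155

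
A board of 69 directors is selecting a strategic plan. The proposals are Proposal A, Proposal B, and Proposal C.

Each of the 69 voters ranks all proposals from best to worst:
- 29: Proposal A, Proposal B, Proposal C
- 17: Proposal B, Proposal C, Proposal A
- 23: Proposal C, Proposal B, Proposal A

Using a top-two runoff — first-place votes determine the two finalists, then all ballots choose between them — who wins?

Proposal C

Round 1 first-place votes: Proposal A 29, Proposal B 17, Proposal C 23. Proposal A and Proposal C advance.
Runoff: Proposal A is ranked above Proposal C on 29 ballots, Proposal C above Proposal A on 40.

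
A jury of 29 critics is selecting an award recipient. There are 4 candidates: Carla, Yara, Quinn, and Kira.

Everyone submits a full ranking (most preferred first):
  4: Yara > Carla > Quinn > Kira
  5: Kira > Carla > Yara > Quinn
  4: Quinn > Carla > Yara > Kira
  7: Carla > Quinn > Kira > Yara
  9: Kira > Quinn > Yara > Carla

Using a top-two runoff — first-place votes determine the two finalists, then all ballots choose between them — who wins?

Carla

Round 1 first-place votes: Carla 7, Yara 4, Quinn 4, Kira 14. Kira and Carla advance.
Runoff: Kira is ranked above Carla on 14 ballots, Carla above Kira on 15.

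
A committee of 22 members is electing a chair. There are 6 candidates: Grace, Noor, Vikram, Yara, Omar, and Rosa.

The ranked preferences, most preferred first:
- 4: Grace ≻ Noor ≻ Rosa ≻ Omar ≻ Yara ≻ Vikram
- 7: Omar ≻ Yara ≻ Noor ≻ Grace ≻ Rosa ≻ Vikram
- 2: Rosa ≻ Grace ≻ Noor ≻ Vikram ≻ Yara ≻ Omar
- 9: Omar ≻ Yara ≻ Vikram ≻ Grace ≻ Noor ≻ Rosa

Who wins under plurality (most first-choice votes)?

Omar

First-place votes: Grace 4, Noor 0, Vikram 0, Yara 0, Omar 16, Rosa 2.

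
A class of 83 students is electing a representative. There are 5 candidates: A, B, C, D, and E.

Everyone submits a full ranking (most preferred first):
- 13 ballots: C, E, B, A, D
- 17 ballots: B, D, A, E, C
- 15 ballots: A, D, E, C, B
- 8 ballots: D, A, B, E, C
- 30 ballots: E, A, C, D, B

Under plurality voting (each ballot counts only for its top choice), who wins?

E

First-place votes: A 15, B 17, C 13, D 8, E 30.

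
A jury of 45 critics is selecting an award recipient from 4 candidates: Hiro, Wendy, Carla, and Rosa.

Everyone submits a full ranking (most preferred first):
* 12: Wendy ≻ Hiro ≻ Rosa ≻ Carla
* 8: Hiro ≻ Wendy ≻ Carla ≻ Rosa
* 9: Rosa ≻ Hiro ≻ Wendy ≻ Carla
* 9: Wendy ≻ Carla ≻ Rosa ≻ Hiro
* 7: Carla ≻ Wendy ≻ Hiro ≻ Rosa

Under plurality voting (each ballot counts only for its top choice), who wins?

Wendy

First-place votes: Hiro 8, Wendy 21, Carla 7, Rosa 9.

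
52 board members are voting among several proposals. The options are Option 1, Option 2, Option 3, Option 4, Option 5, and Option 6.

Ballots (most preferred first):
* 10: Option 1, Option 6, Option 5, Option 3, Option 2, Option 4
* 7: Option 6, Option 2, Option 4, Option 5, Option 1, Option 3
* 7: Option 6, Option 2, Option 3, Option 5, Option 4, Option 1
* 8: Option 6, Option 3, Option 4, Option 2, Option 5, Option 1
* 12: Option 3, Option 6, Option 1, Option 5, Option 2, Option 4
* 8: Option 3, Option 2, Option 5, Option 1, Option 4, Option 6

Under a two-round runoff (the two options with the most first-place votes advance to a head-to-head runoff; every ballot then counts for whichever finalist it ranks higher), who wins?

Option 6

Round 1 first-place votes: Option 1 10, Option 2 0, Option 3 20, Option 4 0, Option 5 0, Option 6 22. Option 6 and Option 3 advance.
Runoff: Option 6 is ranked above Option 3 on 32 ballots, Option 3 above Option 6 on 20.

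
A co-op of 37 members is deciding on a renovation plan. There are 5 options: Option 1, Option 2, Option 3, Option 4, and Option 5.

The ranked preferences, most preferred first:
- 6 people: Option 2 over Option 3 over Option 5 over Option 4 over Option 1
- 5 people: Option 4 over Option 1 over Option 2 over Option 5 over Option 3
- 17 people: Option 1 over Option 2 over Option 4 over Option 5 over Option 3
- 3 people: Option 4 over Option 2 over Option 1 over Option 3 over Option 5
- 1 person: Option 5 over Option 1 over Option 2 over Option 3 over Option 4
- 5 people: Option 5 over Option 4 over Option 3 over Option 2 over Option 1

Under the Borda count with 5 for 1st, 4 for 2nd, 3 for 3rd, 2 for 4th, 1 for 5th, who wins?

Option 2

Option 1: 6×1 + 5×4 + 17×5 + 3×3 + 1×4 + 5×1 = 129
Option 2: 6×5 + 5×3 + 17×4 + 3×4 + 1×3 + 5×2 = 138
Option 3: 6×4 + 5×1 + 17×1 + 3×2 + 1×2 + 5×3 = 69
Option 4: 6×2 + 5×5 + 17×3 + 3×5 + 1×1 + 5×4 = 124
Option 5: 6×3 + 5×2 + 17×2 + 3×1 + 1×5 + 5×5 = 95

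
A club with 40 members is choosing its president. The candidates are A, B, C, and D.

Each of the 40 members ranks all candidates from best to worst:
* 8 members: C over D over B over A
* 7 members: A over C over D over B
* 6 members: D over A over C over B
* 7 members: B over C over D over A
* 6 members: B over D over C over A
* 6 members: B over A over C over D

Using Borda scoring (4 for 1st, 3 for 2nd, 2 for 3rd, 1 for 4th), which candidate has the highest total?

C

A: 8×1 + 7×4 + 6×3 + 7×1 + 6×1 + 6×3 = 85
B: 8×2 + 7×1 + 6×1 + 7×4 + 6×4 + 6×4 = 105
C: 8×4 + 7×3 + 6×2 + 7×3 + 6×2 + 6×2 = 110
D: 8×3 + 7×2 + 6×4 + 7×2 + 6×3 + 6×1 = 100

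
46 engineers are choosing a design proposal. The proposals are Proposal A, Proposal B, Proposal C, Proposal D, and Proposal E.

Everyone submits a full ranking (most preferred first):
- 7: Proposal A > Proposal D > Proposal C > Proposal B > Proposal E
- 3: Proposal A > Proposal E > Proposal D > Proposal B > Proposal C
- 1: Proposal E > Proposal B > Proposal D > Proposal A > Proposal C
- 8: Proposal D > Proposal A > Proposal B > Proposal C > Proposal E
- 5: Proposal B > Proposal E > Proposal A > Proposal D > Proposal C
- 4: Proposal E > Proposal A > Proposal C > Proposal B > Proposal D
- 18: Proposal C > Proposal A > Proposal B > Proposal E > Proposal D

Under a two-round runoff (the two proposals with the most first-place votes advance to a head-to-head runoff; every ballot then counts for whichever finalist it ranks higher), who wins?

Round 1 first-place votes: Proposal A 10, Proposal B 5, Proposal C 18, Proposal D 8, Proposal E 5. Proposal C and Proposal A advance.
Runoff: Proposal C is ranked above Proposal A on 18 ballots, Proposal A above Proposal C on 28.

Proposal A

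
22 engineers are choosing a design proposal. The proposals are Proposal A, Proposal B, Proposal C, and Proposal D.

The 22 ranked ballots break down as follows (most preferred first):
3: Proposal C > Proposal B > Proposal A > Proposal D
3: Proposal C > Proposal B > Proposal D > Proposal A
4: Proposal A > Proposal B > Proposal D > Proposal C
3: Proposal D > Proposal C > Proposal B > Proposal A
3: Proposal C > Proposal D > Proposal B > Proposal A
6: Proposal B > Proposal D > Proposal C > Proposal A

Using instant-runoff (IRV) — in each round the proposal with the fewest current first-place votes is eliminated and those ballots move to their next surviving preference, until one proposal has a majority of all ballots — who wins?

Round 1: Proposal A 4, Proposal B 6, Proposal C 9, Proposal D 3. Proposal D eliminated.
Round 2: Proposal A 4, Proposal B 6, Proposal C 12. Proposal C has a majority (≥12).

Proposal C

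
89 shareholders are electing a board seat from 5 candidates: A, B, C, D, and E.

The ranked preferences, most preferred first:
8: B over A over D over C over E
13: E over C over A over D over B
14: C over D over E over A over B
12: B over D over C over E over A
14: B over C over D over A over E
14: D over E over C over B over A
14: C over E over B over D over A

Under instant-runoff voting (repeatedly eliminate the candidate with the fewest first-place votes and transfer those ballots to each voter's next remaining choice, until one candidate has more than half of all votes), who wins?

Round 1: A 0, B 34, C 28, D 14, E 13. A eliminated.
Round 2: B 34, C 28, D 14, E 13. E eliminated.
Round 3: B 34, C 41, D 14. D eliminated.
Round 4: B 34, C 55. C has a majority (≥45).

C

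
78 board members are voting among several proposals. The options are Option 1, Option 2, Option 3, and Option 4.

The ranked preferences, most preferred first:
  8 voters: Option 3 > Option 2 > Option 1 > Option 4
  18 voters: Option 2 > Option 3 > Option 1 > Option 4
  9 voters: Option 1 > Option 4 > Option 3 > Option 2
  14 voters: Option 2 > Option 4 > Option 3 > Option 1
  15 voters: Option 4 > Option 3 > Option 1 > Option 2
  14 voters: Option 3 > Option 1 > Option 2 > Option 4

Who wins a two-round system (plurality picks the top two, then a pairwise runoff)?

Option 3

Round 1 first-place votes: Option 1 9, Option 2 32, Option 3 22, Option 4 15. Option 2 and Option 3 advance.
Runoff: Option 2 is ranked above Option 3 on 32 ballots, Option 3 above Option 2 on 46.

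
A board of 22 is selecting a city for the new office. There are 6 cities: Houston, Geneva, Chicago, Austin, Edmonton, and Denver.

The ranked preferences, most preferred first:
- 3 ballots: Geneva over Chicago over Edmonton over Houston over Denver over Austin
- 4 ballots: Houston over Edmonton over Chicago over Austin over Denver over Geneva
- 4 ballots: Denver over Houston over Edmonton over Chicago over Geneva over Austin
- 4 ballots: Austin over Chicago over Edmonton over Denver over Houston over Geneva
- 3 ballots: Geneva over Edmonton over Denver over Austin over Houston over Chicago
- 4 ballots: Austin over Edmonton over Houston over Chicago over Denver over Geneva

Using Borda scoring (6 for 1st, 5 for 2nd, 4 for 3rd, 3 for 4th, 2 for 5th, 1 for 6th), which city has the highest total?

Edmonton

Houston: 3×3 + 4×6 + 4×5 + 4×2 + 3×2 + 4×4 = 83
Geneva: 3×6 + 4×1 + 4×2 + 4×1 + 3×6 + 4×1 = 56
Chicago: 3×5 + 4×4 + 4×3 + 4×5 + 3×1 + 4×3 = 78
Austin: 3×1 + 4×3 + 4×1 + 4×6 + 3×3 + 4×6 = 76
Edmonton: 3×4 + 4×5 + 4×4 + 4×4 + 3×5 + 4×5 = 99
Denver: 3×2 + 4×2 + 4×6 + 4×3 + 3×4 + 4×2 = 70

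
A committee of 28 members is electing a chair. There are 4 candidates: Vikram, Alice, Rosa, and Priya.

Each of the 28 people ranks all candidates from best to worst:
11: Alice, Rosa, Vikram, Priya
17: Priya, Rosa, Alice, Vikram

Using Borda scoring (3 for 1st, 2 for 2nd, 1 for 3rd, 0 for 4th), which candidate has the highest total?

Vikram: 11×1 + 17×0 = 11
Alice: 11×3 + 17×1 = 50
Rosa: 11×2 + 17×2 = 56
Priya: 11×0 + 17×3 = 51

Rosa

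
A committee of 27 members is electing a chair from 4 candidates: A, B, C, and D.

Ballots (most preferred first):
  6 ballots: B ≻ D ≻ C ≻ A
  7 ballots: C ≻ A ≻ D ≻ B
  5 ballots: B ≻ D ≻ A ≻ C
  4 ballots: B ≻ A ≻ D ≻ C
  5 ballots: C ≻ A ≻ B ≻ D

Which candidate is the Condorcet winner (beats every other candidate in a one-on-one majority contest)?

B

B vs A: 15–12
B vs C: 15–12
B vs D: 20–7
B beats every other candidate.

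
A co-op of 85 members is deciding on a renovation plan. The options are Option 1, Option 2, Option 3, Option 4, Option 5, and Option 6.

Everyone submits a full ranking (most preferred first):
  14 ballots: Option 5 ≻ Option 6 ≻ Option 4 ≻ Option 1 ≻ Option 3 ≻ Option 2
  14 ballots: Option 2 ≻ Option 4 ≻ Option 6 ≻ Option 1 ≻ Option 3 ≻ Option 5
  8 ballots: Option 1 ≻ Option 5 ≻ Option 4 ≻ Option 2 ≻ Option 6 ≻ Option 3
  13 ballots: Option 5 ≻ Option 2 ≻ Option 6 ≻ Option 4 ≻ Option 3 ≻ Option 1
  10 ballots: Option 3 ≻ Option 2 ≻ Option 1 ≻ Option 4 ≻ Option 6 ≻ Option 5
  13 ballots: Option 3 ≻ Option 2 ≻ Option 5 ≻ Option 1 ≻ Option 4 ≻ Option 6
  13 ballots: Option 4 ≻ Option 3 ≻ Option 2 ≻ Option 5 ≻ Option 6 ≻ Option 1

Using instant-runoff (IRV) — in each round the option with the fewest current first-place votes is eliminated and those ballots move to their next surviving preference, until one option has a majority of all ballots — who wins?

Round 1: Option 1 8, Option 2 14, Option 3 23, Option 4 13, Option 5 27, Option 6 0. Option 6 eliminated.
Round 2: Option 1 8, Option 2 14, Option 3 23, Option 4 13, Option 5 27. Option 1 eliminated.
Round 3: Option 2 14, Option 3 23, Option 4 13, Option 5 35. Option 4 eliminated.
Round 4: Option 2 14, Option 3 36, Option 5 35. Option 2 eliminated.
Round 5: Option 3 50, Option 5 35. Option 3 has a majority (≥43).

Option 3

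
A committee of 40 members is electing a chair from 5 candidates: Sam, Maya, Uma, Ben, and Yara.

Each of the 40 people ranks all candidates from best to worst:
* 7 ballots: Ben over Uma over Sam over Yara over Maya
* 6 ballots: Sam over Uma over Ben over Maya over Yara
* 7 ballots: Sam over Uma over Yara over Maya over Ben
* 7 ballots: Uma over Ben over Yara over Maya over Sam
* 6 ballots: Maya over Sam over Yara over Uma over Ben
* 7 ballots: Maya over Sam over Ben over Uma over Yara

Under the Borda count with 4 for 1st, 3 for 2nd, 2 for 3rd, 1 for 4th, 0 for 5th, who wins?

Sam: 7×2 + 6×4 + 7×4 + 7×0 + 6×3 + 7×3 = 105
Maya: 7×0 + 6×1 + 7×1 + 7×1 + 6×4 + 7×4 = 72
Uma: 7×3 + 6×3 + 7×3 + 7×4 + 6×1 + 7×1 = 101
Ben: 7×4 + 6×2 + 7×0 + 7×3 + 6×0 + 7×2 = 75
Yara: 7×1 + 6×0 + 7×2 + 7×2 + 6×2 + 7×0 = 47

Sam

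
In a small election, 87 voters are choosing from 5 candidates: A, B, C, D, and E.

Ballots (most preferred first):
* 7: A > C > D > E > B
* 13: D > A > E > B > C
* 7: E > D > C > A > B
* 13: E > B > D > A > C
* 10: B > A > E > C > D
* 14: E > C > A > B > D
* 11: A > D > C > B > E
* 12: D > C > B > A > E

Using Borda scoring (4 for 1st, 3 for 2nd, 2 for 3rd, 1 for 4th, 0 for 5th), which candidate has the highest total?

A: 7×4 + 13×3 + 7×1 + 13×1 + 10×3 + 14×2 + 11×4 + 12×1 = 201
B: 7×0 + 13×1 + 7×0 + 13×3 + 10×4 + 14×1 + 11×1 + 12×2 = 141
C: 7×3 + 13×0 + 7×2 + 13×0 + 10×1 + 14×3 + 11×2 + 12×3 = 145
D: 7×2 + 13×4 + 7×3 + 13×2 + 10×0 + 14×0 + 11×3 + 12×4 = 194
E: 7×1 + 13×2 + 7×4 + 13×4 + 10×2 + 14×4 + 11×0 + 12×0 = 189

A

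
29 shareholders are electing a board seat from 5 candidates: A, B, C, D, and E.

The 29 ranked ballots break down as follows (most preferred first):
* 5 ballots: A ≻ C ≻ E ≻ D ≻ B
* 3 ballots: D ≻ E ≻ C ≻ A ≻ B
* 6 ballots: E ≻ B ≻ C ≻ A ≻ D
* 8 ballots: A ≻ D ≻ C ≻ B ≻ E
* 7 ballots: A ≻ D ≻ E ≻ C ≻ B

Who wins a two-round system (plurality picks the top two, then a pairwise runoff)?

A

Round 1 first-place votes: A 20, B 0, C 0, D 3, E 6. A and E advance.
Runoff: A is ranked above E on 20 ballots, E above A on 9.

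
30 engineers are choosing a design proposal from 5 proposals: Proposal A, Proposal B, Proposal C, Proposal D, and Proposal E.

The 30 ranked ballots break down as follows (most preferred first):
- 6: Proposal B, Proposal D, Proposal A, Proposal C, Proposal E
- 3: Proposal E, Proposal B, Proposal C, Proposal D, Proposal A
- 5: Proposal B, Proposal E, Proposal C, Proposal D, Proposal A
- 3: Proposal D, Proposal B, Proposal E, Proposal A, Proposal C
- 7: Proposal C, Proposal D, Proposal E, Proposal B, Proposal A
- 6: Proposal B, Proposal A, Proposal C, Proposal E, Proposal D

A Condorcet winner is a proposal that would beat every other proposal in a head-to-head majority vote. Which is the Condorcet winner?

Proposal B vs Proposal A: 30–0
Proposal B vs Proposal C: 23–7
Proposal B vs Proposal D: 20–10
Proposal B vs Proposal E: 20–10
Proposal B beats every other proposal.

Proposal B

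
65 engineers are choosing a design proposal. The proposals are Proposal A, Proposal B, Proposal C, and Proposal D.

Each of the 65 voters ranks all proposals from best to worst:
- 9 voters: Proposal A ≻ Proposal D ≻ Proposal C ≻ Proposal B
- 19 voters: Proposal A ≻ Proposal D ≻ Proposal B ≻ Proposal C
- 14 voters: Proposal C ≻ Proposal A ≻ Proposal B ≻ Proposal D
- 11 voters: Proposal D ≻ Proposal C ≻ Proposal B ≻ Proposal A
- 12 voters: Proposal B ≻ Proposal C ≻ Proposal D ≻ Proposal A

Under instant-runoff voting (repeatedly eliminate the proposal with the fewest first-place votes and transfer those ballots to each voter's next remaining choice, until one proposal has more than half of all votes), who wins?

Round 1: Proposal A 28, Proposal B 12, Proposal C 14, Proposal D 11. Proposal D eliminated.
Round 2: Proposal A 28, Proposal B 12, Proposal C 25. Proposal B eliminated.
Round 3: Proposal A 28, Proposal C 37. Proposal C has a majority (≥33).

Proposal C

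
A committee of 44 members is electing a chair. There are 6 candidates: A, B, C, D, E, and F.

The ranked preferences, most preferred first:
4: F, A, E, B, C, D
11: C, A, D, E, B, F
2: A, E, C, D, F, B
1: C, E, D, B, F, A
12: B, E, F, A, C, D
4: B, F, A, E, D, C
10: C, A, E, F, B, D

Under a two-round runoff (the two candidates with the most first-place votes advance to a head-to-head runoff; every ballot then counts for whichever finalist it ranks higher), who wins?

C

Round 1 first-place votes: A 2, B 16, C 22, D 0, E 0, F 4. C and B advance.
Runoff: C is ranked above B on 24 ballots, B above C on 20.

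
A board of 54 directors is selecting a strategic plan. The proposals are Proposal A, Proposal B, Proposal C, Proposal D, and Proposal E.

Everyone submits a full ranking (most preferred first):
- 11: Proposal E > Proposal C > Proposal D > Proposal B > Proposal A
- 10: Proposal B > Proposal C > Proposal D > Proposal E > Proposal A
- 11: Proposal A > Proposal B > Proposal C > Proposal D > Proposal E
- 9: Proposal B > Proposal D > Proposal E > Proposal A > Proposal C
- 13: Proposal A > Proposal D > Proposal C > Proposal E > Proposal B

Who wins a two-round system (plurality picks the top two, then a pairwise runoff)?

Round 1 first-place votes: Proposal A 24, Proposal B 19, Proposal C 0, Proposal D 0, Proposal E 11. Proposal A and Proposal B advance.
Runoff: Proposal A is ranked above Proposal B on 24 ballots, Proposal B above Proposal A on 30.

Proposal B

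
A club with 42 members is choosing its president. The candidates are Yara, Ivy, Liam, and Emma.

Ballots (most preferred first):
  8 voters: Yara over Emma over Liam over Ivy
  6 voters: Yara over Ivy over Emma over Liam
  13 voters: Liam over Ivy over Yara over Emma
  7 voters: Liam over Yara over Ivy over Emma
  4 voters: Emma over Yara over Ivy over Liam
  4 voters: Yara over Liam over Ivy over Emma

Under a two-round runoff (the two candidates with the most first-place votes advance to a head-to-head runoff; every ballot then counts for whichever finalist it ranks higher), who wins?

Round 1 first-place votes: Yara 18, Ivy 0, Liam 20, Emma 4. Liam and Yara advance.
Runoff: Liam is ranked above Yara on 20 ballots, Yara above Liam on 22.

Yara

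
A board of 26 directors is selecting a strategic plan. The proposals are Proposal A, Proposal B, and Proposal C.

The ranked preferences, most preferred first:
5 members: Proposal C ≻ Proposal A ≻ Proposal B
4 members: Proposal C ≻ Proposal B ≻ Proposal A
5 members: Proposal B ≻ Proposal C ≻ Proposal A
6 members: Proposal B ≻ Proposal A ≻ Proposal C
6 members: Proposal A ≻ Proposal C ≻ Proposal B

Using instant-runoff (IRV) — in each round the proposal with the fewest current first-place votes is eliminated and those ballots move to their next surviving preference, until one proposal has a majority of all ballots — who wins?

Proposal C

Round 1: Proposal A 6, Proposal B 11, Proposal C 9. Proposal A eliminated.
Round 2: Proposal B 11, Proposal C 15. Proposal C has a majority (≥14).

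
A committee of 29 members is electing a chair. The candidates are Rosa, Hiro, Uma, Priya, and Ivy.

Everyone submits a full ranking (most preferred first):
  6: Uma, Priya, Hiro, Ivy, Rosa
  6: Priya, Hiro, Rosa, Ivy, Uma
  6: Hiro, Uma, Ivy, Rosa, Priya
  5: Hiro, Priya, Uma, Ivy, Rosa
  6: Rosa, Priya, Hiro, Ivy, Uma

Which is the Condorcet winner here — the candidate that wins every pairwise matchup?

Priya

Priya vs Rosa: 17–12
Priya vs Hiro: 18–11
Priya vs Uma: 17–12
Priya vs Ivy: 23–6
Priya beats every other candidate.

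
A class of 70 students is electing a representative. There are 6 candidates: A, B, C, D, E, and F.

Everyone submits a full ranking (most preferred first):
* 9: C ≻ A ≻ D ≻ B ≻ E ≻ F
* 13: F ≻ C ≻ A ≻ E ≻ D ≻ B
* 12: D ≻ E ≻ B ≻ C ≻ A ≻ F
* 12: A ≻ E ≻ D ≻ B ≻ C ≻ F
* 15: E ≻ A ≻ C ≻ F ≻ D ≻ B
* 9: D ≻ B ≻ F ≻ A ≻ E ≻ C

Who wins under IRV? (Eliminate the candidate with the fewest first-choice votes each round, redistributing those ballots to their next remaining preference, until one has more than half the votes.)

A

Round 1: A 12, B 0, C 9, D 21, E 15, F 13. B eliminated.
Round 2: A 12, C 9, D 21, E 15, F 13. C eliminated.
Round 3: A 21, D 21, E 15, F 13. F eliminated.
Round 4: A 34, D 21, E 15. E eliminated.
Round 5: A 49, D 21. A has a majority (≥36).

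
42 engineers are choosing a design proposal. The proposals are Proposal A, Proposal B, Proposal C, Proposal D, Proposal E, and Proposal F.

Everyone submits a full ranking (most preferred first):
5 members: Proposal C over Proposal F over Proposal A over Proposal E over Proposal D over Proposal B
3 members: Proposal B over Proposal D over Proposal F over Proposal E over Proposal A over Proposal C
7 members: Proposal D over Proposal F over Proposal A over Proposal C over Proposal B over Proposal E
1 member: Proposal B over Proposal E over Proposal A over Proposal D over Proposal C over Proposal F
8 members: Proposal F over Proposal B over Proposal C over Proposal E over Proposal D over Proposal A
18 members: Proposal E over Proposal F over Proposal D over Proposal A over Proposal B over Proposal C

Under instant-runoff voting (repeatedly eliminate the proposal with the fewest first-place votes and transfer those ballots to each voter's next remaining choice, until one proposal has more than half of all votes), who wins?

Proposal F

Round 1: Proposal A 0, Proposal B 4, Proposal C 5, Proposal D 7, Proposal E 18, Proposal F 8. Proposal A eliminated.
Round 2: Proposal B 4, Proposal C 5, Proposal D 7, Proposal E 18, Proposal F 8. Proposal B eliminated.
Round 3: Proposal C 5, Proposal D 10, Proposal E 19, Proposal F 8. Proposal C eliminated.
Round 4: Proposal D 10, Proposal E 19, Proposal F 13. Proposal D eliminated.
Round 5: Proposal E 19, Proposal F 23. Proposal F has a majority (≥22).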